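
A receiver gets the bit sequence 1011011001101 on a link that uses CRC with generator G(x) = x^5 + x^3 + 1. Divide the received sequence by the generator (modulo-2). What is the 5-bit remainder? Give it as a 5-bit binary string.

00010

Modulo-2 division of 1011011001101 by 101001:
  pos 0: 101101 XOR 101001 = 000100
  pos 3: 100100 XOR 101001 = 001101
  pos 5: 110111 XOR 101001 = 011110
  pos 6: 111100 XOR 101001 = 010101
  pos 7: 101011 XOR 101001 = 000010
Remainder = 00010 (nonzero — an error is detected).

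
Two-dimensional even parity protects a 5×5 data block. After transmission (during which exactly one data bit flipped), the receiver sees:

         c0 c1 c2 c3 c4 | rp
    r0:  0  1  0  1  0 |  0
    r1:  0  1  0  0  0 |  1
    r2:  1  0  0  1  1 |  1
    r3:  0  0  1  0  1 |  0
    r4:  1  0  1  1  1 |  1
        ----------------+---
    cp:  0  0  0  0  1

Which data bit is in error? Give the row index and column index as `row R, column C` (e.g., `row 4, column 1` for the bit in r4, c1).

row 4, column 3

Recompute each row's even parity and compare to rp:
  r0: data parity 0, sent rp 0 → ok
  r1: data parity 1, sent rp 1 → ok
  r2: data parity 1, sent rp 1 → ok
  r3: data parity 0, sent rp 0 → ok
  r4: data parity 0, sent rp 1 → mismatch
Recompute each column's even parity and compare to cp:
  c0: data parity 0, sent cp 0 → ok
  c1: data parity 0, sent cp 0 → ok
  c2: data parity 0, sent cp 0 → ok
  c3: data parity 1, sent cp 0 → mismatch
  c4: data parity 1, sent cp 1 → ok
Exactly one row (r4) and one column (c3) fail → the flipped bit is at their intersection.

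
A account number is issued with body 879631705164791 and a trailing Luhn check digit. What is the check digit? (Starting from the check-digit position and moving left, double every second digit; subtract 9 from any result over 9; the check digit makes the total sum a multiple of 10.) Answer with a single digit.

4

Partial digits right→left: 1 9 7 4 6 1 5 0 7 1 3 6 9 7 8
Double every second digit counting from the check-digit position (so the 1st, 3rd, 5th, ... of the partial from the right).
  doubled (with −9 where >9): 2 5 3 1 5 6 9 7 → sum 38
  kept as-is: 9 4 1 0 1 6 7 → sum 28
Total = 38 + 28 = 66.
Check digit = (10 − (66 mod 10)) mod 10 = 4.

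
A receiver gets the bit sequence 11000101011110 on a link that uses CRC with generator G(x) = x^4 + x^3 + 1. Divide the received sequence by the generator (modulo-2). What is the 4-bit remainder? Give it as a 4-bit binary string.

0011

Modulo-2 division of 11000101011110 by 11001:
  pos 0: 11000 XOR 11001 = 00001
  pos 4: 11010 XOR 11001 = 00011
  pos 7: 11111 XOR 11001 = 00110
  pos 9: 11010 XOR 11001 = 00011
Remainder = 0011 (nonzero — an error is detected).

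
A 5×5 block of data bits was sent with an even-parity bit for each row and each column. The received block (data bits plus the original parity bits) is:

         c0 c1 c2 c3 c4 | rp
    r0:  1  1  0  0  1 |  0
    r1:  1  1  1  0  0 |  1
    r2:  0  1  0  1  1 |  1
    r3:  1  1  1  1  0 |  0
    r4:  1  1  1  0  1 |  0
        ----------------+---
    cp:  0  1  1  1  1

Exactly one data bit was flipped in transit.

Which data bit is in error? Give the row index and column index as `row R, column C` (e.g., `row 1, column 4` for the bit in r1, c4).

row 0, column 3

Recompute each row's even parity and compare to rp:
  r0: data parity 1, sent rp 0 → mismatch
  r1: data parity 1, sent rp 1 → ok
  r2: data parity 1, sent rp 1 → ok
  r3: data parity 0, sent rp 0 → ok
  r4: data parity 0, sent rp 0 → ok
Recompute each column's even parity and compare to cp:
  c0: data parity 0, sent cp 0 → ok
  c1: data parity 1, sent cp 1 → ok
  c2: data parity 1, sent cp 1 → ok
  c3: data parity 0, sent cp 1 → mismatch
  c4: data parity 1, sent cp 1 → ok
Exactly one row (r0) and one column (c3) fail → the flipped bit is at their intersection.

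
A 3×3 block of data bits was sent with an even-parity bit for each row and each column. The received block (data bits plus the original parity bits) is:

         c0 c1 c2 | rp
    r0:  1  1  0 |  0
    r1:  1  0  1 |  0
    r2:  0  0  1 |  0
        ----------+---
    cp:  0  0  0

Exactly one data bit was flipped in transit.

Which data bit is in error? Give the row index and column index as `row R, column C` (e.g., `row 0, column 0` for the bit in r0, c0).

row 2, column 1

Recompute each row's even parity and compare to rp:
  r0: data parity 0, sent rp 0 → ok
  r1: data parity 0, sent rp 0 → ok
  r2: data parity 1, sent rp 0 → mismatch
Recompute each column's even parity and compare to cp:
  c0: data parity 0, sent cp 0 → ok
  c1: data parity 1, sent cp 0 → mismatch
  c2: data parity 0, sent cp 0 → ok
Exactly one row (r2) and one column (c1) fail → the flipped bit is at their intersection.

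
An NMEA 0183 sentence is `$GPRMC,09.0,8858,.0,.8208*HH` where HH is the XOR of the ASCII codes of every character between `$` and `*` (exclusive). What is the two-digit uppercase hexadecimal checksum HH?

63

XOR the ASCII codes of the payload characters:
  'G' = 0x47 → acc = 0x47
  'P' = 0x50 → acc = 0x17
  'R' = 0x52 → acc = 0x45
  'M' = 0x4D → acc = 0x08
  'C' = 0x43 → acc = 0x4B
  ',' = 0x2C → acc = 0x67
  '0' = 0x30 → acc = 0x57
  '9' = 0x39 → acc = 0x6E
  '.' = 0x2E → acc = 0x40
  '0' = 0x30 → acc = 0x70
  ',' = 0x2C → acc = 0x5C
  '8' = 0x38 → acc = 0x64
  '8' = 0x38 → acc = 0x5C
  '5' = 0x35 → acc = 0x69
  '8' = 0x38 → acc = 0x51
  ',' = 0x2C → acc = 0x7D
  '.' = 0x2E → acc = 0x53
  '0' = 0x30 → acc = 0x63
  ',' = 0x2C → acc = 0x4F
  '.' = 0x2E → acc = 0x61
  '8' = 0x38 → acc = 0x59
  '2' = 0x32 → acc = 0x6B
  '0' = 0x30 → acc = 0x5B
  '8' = 0x38 → acc = 0x63
Checksum = 0x63.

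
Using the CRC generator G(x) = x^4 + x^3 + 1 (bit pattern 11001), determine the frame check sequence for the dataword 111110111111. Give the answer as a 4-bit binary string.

0100

Append 4 zeros: 1111101111110000. Divide by 11001 (XOR where the leading bit is 1):
  pos 0: 11111 XOR 11001 = 00110
  pos 2: 11001 XOR 11001 = 00000
  pos 7: 11111 XOR 11001 = 00110
  pos 9: 11000 XOR 11001 = 00001
Remainder (last 4 bits) = 0100. This is the CRC / FCS.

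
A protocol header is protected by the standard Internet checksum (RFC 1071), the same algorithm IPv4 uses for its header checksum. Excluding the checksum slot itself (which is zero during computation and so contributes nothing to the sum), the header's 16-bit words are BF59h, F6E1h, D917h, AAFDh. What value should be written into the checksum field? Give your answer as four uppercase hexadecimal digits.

One's-complement addition (fold any carry out of bit 15 back into bit 0):
  0xBF59 + 0xF6E1 = 0x1B63A → wrap carry → 0xB63B
  0xB63B + 0xD917 = 0x18F52 → wrap carry → 0x8F53
  0x8F53 + 0xAAFD = 0x13A50 → wrap carry → 0x3A51
One's-complement sum = 0x3A51.
Checksum = ~0x3A51 & 0xFFFF = 0xC5AE.

C5AE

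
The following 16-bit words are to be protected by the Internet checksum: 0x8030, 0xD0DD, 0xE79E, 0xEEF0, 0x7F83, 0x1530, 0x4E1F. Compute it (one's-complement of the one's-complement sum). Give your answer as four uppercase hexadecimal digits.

F58E

One's-complement addition (fold any carry out of bit 15 back into bit 0):
  0x8030 + 0xD0DD = 0x1510D → wrap carry → 0x510E
  0x510E + 0xE79E = 0x138AC → wrap carry → 0x38AD
  0x38AD + 0xEEF0 = 0x1279D → wrap carry → 0x279E
  0x279E + 0x7F83 = 0x0A721
  0xA721 + 0x1530 = 0x0BC51
  0xBC51 + 0x4E1F = 0x10A70 → wrap carry → 0x0A71
One's-complement sum = 0x0A71.
Checksum = ~0x0A71 & 0xFFFF = 0xF58E.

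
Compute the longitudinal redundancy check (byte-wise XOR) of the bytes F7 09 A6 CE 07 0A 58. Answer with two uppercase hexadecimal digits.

C3

XOR the bytes together:
  start with 0xF7
  0xF7 ⊕ 0x09 = 0xFE
  0xFE ⊕ 0xA6 = 0x58
  0x58 ⊕ 0xCE = 0x96
  0x96 ⊕ 0x07 = 0x91
  0x91 ⊕ 0x0A = 0x9B
  0x9B ⊕ 0x58 = 0xC3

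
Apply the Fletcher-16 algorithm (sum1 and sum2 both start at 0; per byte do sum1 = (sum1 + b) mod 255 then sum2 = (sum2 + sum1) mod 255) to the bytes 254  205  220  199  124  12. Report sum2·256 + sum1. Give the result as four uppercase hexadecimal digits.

CEF9

Running sums (mod 255):
  after byte 0 (254): sum1=254, sum2=254
  after byte 1 (205): sum1=204, sum2=203
  after byte 2 (220): sum1=169, sum2=117
  after byte 3 (199): sum1=113, sum2=230
  after byte 4 (124): sum1=237, sum2=212
  after byte 5 (12): sum1=249, sum2=206
Checksum = sum2·256 + sum1 = 206·256 + 249 = 52985 = 0xCEF9.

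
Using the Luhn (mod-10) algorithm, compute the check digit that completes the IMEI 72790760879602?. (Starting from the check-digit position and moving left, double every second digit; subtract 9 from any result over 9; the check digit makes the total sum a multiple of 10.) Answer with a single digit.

3

Partial digits right→left: 2 0 6 9 7 8 0 6 7 0 9 7 2 7
Double every second digit counting from the check-digit position (so the 1st, 3rd, 5th, ... of the partial from the right).
  doubled (with −9 where >9): 4 3 5 0 5 9 4 → sum 30
  kept as-is: 0 9 8 6 0 7 7 → sum 37
Total = 30 + 37 = 67.
Check digit = (10 − (67 mod 10)) mod 10 = 3.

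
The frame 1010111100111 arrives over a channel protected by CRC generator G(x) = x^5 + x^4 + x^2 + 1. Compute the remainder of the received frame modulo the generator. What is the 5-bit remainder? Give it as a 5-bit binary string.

01011

Modulo-2 division of 1010111100111 by 110101:
  pos 0: 101011 XOR 110101 = 011110
  pos 1: 111101 XOR 110101 = 001000
  pos 3: 100010 XOR 110101 = 010111
  pos 4: 101110 XOR 110101 = 011011
  pos 5: 110111 XOR 110101 = 000010
Remainder = 01011 (nonzero — an error is detected).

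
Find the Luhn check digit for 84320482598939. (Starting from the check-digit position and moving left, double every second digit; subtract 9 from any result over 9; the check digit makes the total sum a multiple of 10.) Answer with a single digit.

Partial digits right→left: 9 3 9 8 9 5 2 8 4 0 2 3 4 8
Double every second digit counting from the check-digit position (so the 1st, 3rd, 5th, ... of the partial from the right).
  doubled (with −9 where >9): 9 9 9 4 8 4 8 → sum 51
  kept as-is: 3 8 5 8 0 3 8 → sum 35
Total = 51 + 35 = 86.
Check digit = (10 − (86 mod 10)) mod 10 = 4.

4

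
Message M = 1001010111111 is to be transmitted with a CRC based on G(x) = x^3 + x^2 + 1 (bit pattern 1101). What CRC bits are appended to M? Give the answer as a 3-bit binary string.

Append 3 zeros: 1001010111111000. Divide by 1101 (XOR where the leading bit is 1):
  pos 0: 1001 XOR 1101 = 0100
  pos 1: 1000 XOR 1101 = 0101
  pos 2: 1011 XOR 1101 = 0110
  pos 3: 1100 XOR 1101 = 0001
  pos 6: 1111 XOR 1101 = 0010
  pos 8: 1011 XOR 1101 = 0110
  pos 9: 1101 XOR 1101 = 0000
Remainder (last 3 bits) = 000. This is the CRC / FCS.

000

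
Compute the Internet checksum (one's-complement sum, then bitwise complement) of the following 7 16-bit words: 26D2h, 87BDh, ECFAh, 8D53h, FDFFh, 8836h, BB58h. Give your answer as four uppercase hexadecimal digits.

One's-complement addition (fold any carry out of bit 15 back into bit 0):
  0x26D2 + 0x87BD = 0x0AE8F
  0xAE8F + 0xECFA = 0x19B89 → wrap carry → 0x9B8A
  0x9B8A + 0x8D53 = 0x128DD → wrap carry → 0x28DE
  0x28DE + 0xFDFF = 0x126DD → wrap carry → 0x26DE
  0x26DE + 0x8836 = 0x0AF14
  0xAF14 + 0xBB58 = 0x16A6C → wrap carry → 0x6A6D
One's-complement sum = 0x6A6D.
Checksum = ~0x6A6D & 0xFFFF = 0x9592.

9592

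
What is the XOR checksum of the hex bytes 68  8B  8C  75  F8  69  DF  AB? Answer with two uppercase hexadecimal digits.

XOR the bytes together:
  start with 0x68
  0x68 ⊕ 0x8B = 0xE3
  0xE3 ⊕ 0x8C = 0x6F
  0x6F ⊕ 0x75 = 0x1A
  0x1A ⊕ 0xF8 = 0xE2
  0xE2 ⊕ 0x69 = 0x8B
  0x8B ⊕ 0xDF = 0x54
  0x54 ⊕ 0xAB = 0xFF

FF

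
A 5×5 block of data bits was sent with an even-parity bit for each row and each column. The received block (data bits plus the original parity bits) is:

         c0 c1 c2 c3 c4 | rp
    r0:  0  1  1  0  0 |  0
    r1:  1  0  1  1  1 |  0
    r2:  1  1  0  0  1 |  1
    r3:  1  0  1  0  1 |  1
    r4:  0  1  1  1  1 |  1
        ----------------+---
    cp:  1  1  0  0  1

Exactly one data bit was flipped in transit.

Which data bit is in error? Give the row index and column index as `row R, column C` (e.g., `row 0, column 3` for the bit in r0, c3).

row 4, column 4

Recompute each row's even parity and compare to rp:
  r0: data parity 0, sent rp 0 → ok
  r1: data parity 0, sent rp 0 → ok
  r2: data parity 1, sent rp 1 → ok
  r3: data parity 1, sent rp 1 → ok
  r4: data parity 0, sent rp 1 → mismatch
Recompute each column's even parity and compare to cp:
  c0: data parity 1, sent cp 1 → ok
  c1: data parity 1, sent cp 1 → ok
  c2: data parity 0, sent cp 0 → ok
  c3: data parity 0, sent cp 0 → ok
  c4: data parity 0, sent cp 1 → mismatch
Exactly one row (r4) and one column (c4) fail → the flipped bit is at their intersection.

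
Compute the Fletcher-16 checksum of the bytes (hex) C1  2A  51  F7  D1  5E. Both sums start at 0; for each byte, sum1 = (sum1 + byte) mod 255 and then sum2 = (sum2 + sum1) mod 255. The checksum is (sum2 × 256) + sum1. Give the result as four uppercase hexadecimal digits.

Running sums (mod 255):
  after byte 0 (C1): sum1=193, sum2=193
  after byte 1 (2A): sum1=235, sum2=173
  after byte 2 (51): sum1=61, sum2=234
  after byte 3 (F7): sum1=53, sum2=32
  after byte 4 (D1): sum1=7, sum2=39
  after byte 5 (5E): sum1=101, sum2=140
Checksum = sum2·256 + sum1 = 140·256 + 101 = 35941 = 0x8C65.

8C65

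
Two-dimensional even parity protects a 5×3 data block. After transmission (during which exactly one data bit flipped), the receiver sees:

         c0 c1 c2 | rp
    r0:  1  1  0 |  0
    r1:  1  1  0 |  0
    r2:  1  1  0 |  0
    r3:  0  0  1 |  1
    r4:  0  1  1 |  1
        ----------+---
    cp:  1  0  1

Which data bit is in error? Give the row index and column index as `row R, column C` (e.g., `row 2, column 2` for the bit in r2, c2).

row 4, column 2

Recompute each row's even parity and compare to rp:
  r0: data parity 0, sent rp 0 → ok
  r1: data parity 0, sent rp 0 → ok
  r2: data parity 0, sent rp 0 → ok
  r3: data parity 1, sent rp 1 → ok
  r4: data parity 0, sent rp 1 → mismatch
Recompute each column's even parity and compare to cp:
  c0: data parity 1, sent cp 1 → ok
  c1: data parity 0, sent cp 0 → ok
  c2: data parity 0, sent cp 1 → mismatch
Exactly one row (r4) and one column (c2) fail → the flipped bit is at their intersection.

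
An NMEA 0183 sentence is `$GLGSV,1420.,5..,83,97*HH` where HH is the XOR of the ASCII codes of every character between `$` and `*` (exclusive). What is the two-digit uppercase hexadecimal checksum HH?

50

XOR the ASCII codes of the payload characters:
  'G' = 0x47 → acc = 0x47
  'L' = 0x4C → acc = 0x0B
  'G' = 0x47 → acc = 0x4C
  'S' = 0x53 → acc = 0x1F
  'V' = 0x56 → acc = 0x49
  ',' = 0x2C → acc = 0x65
  '1' = 0x31 → acc = 0x54
  '4' = 0x34 → acc = 0x60
  '2' = 0x32 → acc = 0x52
  '0' = 0x30 → acc = 0x62
  '.' = 0x2E → acc = 0x4C
  ',' = 0x2C → acc = 0x60
  '5' = 0x35 → acc = 0x55
  '.' = 0x2E → acc = 0x7B
  '.' = 0x2E → acc = 0x55
  ',' = 0x2C → acc = 0x79
  '8' = 0x38 → acc = 0x41
  '3' = 0x33 → acc = 0x72
  ',' = 0x2C → acc = 0x5E
  '9' = 0x39 → acc = 0x67
  '7' = 0x37 → acc = 0x50
Checksum = 0x50.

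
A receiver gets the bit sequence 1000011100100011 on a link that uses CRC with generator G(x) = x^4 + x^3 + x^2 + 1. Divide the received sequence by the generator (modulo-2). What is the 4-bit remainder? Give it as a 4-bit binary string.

Modulo-2 division of 1000011100100011 by 11101:
  pos 0: 10000 XOR 11101 = 01101
  pos 1: 11011 XOR 11101 = 00110
  pos 3: 11011 XOR 11101 = 00110
  pos 5: 11000 XOR 11101 = 00101
  pos 7: 10110 XOR 11101 = 01011
  pos 8: 10110 XOR 11101 = 01011
  pos 9: 10110 XOR 11101 = 01011
  pos 10: 10111 XOR 11101 = 01010
  pos 11: 10101 XOR 11101 = 01000
Remainder = 1000 (nonzero — an error is detected).

1000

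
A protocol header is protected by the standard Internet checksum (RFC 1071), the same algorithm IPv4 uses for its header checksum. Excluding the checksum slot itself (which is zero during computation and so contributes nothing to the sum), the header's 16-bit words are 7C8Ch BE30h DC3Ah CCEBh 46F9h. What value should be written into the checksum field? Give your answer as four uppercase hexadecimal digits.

D522

One's-complement addition (fold any carry out of bit 15 back into bit 0):
  0x7C8C + 0xBE30 = 0x13ABC → wrap carry → 0x3ABD
  0x3ABD + 0xDC3A = 0x116F7 → wrap carry → 0x16F8
  0x16F8 + 0xCCEB = 0x0E3E3
  0xE3E3 + 0x46F9 = 0x12ADC → wrap carry → 0x2ADD
One's-complement sum = 0x2ADD.
Checksum = ~0x2ADD & 0xFFFF = 0xD522.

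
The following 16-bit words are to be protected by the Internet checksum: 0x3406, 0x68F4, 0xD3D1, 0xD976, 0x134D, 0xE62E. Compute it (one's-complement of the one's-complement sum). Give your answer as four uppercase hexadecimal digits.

BC40

One's-complement addition (fold any carry out of bit 15 back into bit 0):
  0x3406 + 0x68F4 = 0x09CFA
  0x9CFA + 0xD3D1 = 0x170CB → wrap carry → 0x70CC
  0x70CC + 0xD976 = 0x14A42 → wrap carry → 0x4A43
  0x4A43 + 0x134D = 0x05D90
  0x5D90 + 0xE62E = 0x143BE → wrap carry → 0x43BF
One's-complement sum = 0x43BF.
Checksum = ~0x43BF & 0xFFFF = 0xBC40.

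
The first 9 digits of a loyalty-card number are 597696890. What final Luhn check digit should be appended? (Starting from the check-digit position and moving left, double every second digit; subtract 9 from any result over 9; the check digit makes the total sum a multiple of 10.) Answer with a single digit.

Partial digits right→left: 0 9 8 6 9 6 7 9 5
Double every second digit counting from the check-digit position (so the 1st, 3rd, 5th, ... of the partial from the right).
  doubled (with −9 where >9): 0 7 9 5 1 → sum 22
  kept as-is: 9 6 6 9 → sum 30
Total = 22 + 30 = 52.
Check digit = (10 − (52 mod 10)) mod 10 = 8.

8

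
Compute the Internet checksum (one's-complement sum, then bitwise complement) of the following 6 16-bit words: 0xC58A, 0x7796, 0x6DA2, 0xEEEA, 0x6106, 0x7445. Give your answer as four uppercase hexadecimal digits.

One's-complement addition (fold any carry out of bit 15 back into bit 0):
  0xC58A + 0x7796 = 0x13D20 → wrap carry → 0x3D21
  0x3D21 + 0x6DA2 = 0x0AAC3
  0xAAC3 + 0xEEEA = 0x199AD → wrap carry → 0x99AE
  0x99AE + 0x6106 = 0x0FAB4
  0xFAB4 + 0x7445 = 0x16EF9 → wrap carry → 0x6EFA
One's-complement sum = 0x6EFA.
Checksum = ~0x6EFA & 0xFFFF = 0x9105.

9105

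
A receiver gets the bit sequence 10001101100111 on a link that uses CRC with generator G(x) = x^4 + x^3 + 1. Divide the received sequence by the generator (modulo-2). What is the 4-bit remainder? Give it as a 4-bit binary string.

Modulo-2 division of 10001101100111 by 11001:
  pos 0: 10001 XOR 11001 = 01000
  pos 1: 10001 XOR 11001 = 01000
  pos 2: 10000 XOR 11001 = 01001
  pos 3: 10011 XOR 11001 = 01010
  pos 4: 10101 XOR 11001 = 01100
  pos 5: 11000 XOR 11001 = 00001
  pos 9: 10111 XOR 11001 = 01110
Remainder = 1110 (nonzero — an error is detected).

1110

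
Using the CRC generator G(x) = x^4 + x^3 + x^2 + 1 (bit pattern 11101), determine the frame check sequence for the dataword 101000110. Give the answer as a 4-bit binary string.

Append 4 zeros: 1010001100000. Divide by 11101 (XOR where the leading bit is 1):
  pos 0: 10100 XOR 11101 = 01001
  pos 1: 10010 XOR 11101 = 01111
  pos 2: 11111 XOR 11101 = 00010
  pos 5: 10100 XOR 11101 = 01001
  pos 6: 10010 XOR 11101 = 01111
  pos 7: 11110 XOR 11101 = 00011
Remainder (last 4 bits) = 0110. This is the CRC / FCS.

0110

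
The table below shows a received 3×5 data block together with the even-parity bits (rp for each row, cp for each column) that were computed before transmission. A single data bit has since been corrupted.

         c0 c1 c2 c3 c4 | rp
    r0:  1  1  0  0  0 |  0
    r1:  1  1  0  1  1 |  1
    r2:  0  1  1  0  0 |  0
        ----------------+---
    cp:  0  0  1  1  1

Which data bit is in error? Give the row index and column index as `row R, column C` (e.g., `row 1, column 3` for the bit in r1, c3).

row 1, column 1

Recompute each row's even parity and compare to rp:
  r0: data parity 0, sent rp 0 → ok
  r1: data parity 0, sent rp 1 → mismatch
  r2: data parity 0, sent rp 0 → ok
Recompute each column's even parity and compare to cp:
  c0: data parity 0, sent cp 0 → ok
  c1: data parity 1, sent cp 0 → mismatch
  c2: data parity 1, sent cp 1 → ok
  c3: data parity 1, sent cp 1 → ok
  c4: data parity 1, sent cp 1 → ok
Exactly one row (r1) and one column (c1) fail → the flipped bit is at their intersection.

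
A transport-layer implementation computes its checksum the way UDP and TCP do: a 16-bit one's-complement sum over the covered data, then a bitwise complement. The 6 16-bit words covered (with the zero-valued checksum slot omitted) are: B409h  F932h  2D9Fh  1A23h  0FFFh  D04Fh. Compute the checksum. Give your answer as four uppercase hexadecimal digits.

One's-complement addition (fold any carry out of bit 15 back into bit 0):
  0xB409 + 0xF932 = 0x1AD3B → wrap carry → 0xAD3C
  0xAD3C + 0x2D9F = 0x0DADB
  0xDADB + 0x1A23 = 0x0F4FE
  0xF4FE + 0x0FFF = 0x104FD → wrap carry → 0x04FE
  0x04FE + 0xD04F = 0x0D54D
One's-complement sum = 0xD54D.
Checksum = ~0xD54D & 0xFFFF = 0x2AB2.

2AB2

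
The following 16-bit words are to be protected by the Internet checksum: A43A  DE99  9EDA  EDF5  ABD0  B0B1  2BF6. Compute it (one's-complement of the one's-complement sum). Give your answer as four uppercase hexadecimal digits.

One's-complement addition (fold any carry out of bit 15 back into bit 0):
  0xA43A + 0xDE99 = 0x182D3 → wrap carry → 0x82D4
  0x82D4 + 0x9EDA = 0x121AE → wrap carry → 0x21AF
  0x21AF + 0xEDF5 = 0x10FA4 → wrap carry → 0x0FA5
  0x0FA5 + 0xABD0 = 0x0BB75
  0xBB75 + 0xB0B1 = 0x16C26 → wrap carry → 0x6C27
  0x6C27 + 0x2BF6 = 0x0981D
One's-complement sum = 0x981D.
Checksum = ~0x981D & 0xFFFF = 0x67E2.

67E2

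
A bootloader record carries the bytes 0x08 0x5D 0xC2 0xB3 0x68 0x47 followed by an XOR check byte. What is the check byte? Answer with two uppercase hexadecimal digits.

0B

XOR the bytes together:
  start with 0x08
  0x08 ⊕ 0x5D = 0x55
  0x55 ⊕ 0xC2 = 0x97
  0x97 ⊕ 0xB3 = 0x24
  0x24 ⊕ 0x68 = 0x4C
  0x4C ⊕ 0x47 = 0x0B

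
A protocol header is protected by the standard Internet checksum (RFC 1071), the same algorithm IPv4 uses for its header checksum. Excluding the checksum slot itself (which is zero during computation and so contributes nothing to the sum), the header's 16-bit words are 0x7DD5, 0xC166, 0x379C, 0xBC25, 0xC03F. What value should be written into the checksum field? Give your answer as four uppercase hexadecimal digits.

0CC2

One's-complement addition (fold any carry out of bit 15 back into bit 0):
  0x7DD5 + 0xC166 = 0x13F3B → wrap carry → 0x3F3C
  0x3F3C + 0x379C = 0x076D8
  0x76D8 + 0xBC25 = 0x132FD → wrap carry → 0x32FE
  0x32FE + 0xC03F = 0x0F33D
One's-complement sum = 0xF33D.
Checksum = ~0xF33D & 0xFFFF = 0x0CC2.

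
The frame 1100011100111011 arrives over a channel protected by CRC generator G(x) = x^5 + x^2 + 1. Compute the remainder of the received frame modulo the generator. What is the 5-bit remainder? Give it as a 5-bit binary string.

11010

Modulo-2 division of 1100011100111011 by 100101:
  pos 0: 110001 XOR 100101 = 010100
  pos 1: 101001 XOR 100101 = 001100
  pos 3: 110010 XOR 100101 = 010111
  pos 4: 101110 XOR 100101 = 001011
  pos 6: 101111 XOR 100101 = 001010
  pos 8: 101010 XOR 100101 = 001111
  pos 10: 111111 XOR 100101 = 011010
Remainder = 11010 (nonzero — an error is detected).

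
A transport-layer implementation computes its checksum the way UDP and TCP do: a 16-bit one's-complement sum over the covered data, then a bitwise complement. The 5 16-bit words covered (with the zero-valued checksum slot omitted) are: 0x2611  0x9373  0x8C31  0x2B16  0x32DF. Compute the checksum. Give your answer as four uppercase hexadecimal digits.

One's-complement addition (fold any carry out of bit 15 back into bit 0):
  0x2611 + 0x9373 = 0x0B984
  0xB984 + 0x8C31 = 0x145B5 → wrap carry → 0x45B6
  0x45B6 + 0x2B16 = 0x070CC
  0x70CC + 0x32DF = 0x0A3AB
One's-complement sum = 0xA3AB.
Checksum = ~0xA3AB & 0xFFFF = 0x5C54.

5C54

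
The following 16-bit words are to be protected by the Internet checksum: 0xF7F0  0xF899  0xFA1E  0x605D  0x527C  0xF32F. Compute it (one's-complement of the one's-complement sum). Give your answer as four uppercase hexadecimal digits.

One's-complement addition (fold any carry out of bit 15 back into bit 0):
  0xF7F0 + 0xF899 = 0x1F089 → wrap carry → 0xF08A
  0xF08A + 0xFA1E = 0x1EAA8 → wrap carry → 0xEAA9
  0xEAA9 + 0x605D = 0x14B06 → wrap carry → 0x4B07
  0x4B07 + 0x527C = 0x09D83
  0x9D83 + 0xF32F = 0x190B2 → wrap carry → 0x90B3
One's-complement sum = 0x90B3.
Checksum = ~0x90B3 & 0xFFFF = 0x6F4C.

6F4C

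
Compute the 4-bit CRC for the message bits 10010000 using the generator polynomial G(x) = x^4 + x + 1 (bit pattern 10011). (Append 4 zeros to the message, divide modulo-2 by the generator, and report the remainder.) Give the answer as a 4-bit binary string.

Append 4 zeros: 100100000000. Divide by 10011 (XOR where the leading bit is 1):
  pos 0: 10010 XOR 10011 = 00001
  pos 4: 10000 XOR 10011 = 00011
  pos 7: 11000 XOR 10011 = 01011
Remainder (last 4 bits) = 1011. This is the CRC / FCS.

1011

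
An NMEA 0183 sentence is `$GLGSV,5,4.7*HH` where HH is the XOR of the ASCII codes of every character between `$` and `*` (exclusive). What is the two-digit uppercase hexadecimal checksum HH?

51

XOR the ASCII codes of the payload characters:
  'G' = 0x47 → acc = 0x47
  'L' = 0x4C → acc = 0x0B
  'G' = 0x47 → acc = 0x4C
  'S' = 0x53 → acc = 0x1F
  'V' = 0x56 → acc = 0x49
  ',' = 0x2C → acc = 0x65
  '5' = 0x35 → acc = 0x50
  ',' = 0x2C → acc = 0x7C
  '4' = 0x34 → acc = 0x48
  '.' = 0x2E → acc = 0x66
  '7' = 0x37 → acc = 0x51
Checksum = 0x51.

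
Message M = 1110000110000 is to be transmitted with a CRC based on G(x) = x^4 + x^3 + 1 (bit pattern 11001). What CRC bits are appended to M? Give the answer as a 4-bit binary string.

Append 4 zeros: 11100001100000000. Divide by 11001 (XOR where the leading bit is 1):
  pos 0: 11100 XOR 11001 = 00101
  pos 2: 10100 XOR 11001 = 01101
  pos 3: 11011 XOR 11001 = 00010
  pos 6: 10100 XOR 11001 = 01101
  pos 7: 11010 XOR 11001 = 00011
  pos 10: 11000 XOR 11001 = 00001
Remainder (last 4 bits) = 0100. This is the CRC / FCS.

0100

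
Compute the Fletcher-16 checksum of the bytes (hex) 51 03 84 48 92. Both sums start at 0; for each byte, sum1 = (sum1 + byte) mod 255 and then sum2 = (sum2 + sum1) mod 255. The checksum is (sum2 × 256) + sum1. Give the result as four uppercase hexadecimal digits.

Running sums (mod 255):
  after byte 0 (51): sum1=81, sum2=81
  after byte 1 (03): sum1=84, sum2=165
  after byte 2 (84): sum1=216, sum2=126
  after byte 3 (48): sum1=33, sum2=159
  after byte 4 (92): sum1=179, sum2=83
Checksum = sum2·256 + sum1 = 83·256 + 179 = 21427 = 0x53B3.

53B3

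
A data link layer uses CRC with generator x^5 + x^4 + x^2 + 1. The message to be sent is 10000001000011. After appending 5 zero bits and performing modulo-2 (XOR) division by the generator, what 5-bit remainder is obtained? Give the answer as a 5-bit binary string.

Append 5 zeros: 1000000100001100000. Divide by 110101 (XOR where the leading bit is 1):
  pos 0: 100000 XOR 110101 = 010101
  pos 1: 101010 XOR 110101 = 011111
  pos 2: 111111 XOR 110101 = 001010
  pos 4: 101000 XOR 110101 = 011101
  pos 5: 111010 XOR 110101 = 001111
  pos 7: 111101 XOR 110101 = 001000
  pos 9: 100010 XOR 110101 = 010111
  pos 10: 101110 XOR 110101 = 011011
  pos 11: 110110 XOR 110101 = 000011
Remainder (last 5 bits) = 01100. This is the CRC / FCS.

01100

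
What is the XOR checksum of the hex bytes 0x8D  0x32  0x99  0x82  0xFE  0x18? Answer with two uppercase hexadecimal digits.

XOR the bytes together:
  start with 0x8D
  0x8D ⊕ 0x32 = 0xBF
  0xBF ⊕ 0x99 = 0x26
  0x26 ⊕ 0x82 = 0xA4
  0xA4 ⊕ 0xFE = 0x5A
  0x5A ⊕ 0x18 = 0x42

42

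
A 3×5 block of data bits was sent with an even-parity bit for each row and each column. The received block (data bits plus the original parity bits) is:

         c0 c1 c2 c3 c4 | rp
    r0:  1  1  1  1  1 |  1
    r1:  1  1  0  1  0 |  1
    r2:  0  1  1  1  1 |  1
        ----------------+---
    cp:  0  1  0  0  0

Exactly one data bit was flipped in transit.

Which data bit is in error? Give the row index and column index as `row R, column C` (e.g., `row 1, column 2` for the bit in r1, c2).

Recompute each row's even parity and compare to rp:
  r0: data parity 1, sent rp 1 → ok
  r1: data parity 1, sent rp 1 → ok
  r2: data parity 0, sent rp 1 → mismatch
Recompute each column's even parity and compare to cp:
  c0: data parity 0, sent cp 0 → ok
  c1: data parity 1, sent cp 1 → ok
  c2: data parity 0, sent cp 0 → ok
  c3: data parity 1, sent cp 0 → mismatch
  c4: data parity 0, sent cp 0 → ok
Exactly one row (r2) and one column (c3) fail → the flipped bit is at their intersection.

row 2, column 3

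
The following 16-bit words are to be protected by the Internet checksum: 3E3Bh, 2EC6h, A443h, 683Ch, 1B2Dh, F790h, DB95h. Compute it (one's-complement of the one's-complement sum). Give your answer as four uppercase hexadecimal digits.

982A

One's-complement addition (fold any carry out of bit 15 back into bit 0):
  0x3E3B + 0x2EC6 = 0x06D01
  0x6D01 + 0xA443 = 0x11144 → wrap carry → 0x1145
  0x1145 + 0x683C = 0x07981
  0x7981 + 0x1B2D = 0x094AE
  0x94AE + 0xF790 = 0x18C3E → wrap carry → 0x8C3F
  0x8C3F + 0xDB95 = 0x167D4 → wrap carry → 0x67D5
One's-complement sum = 0x67D5.
Checksum = ~0x67D5 & 0xFFFF = 0x982A.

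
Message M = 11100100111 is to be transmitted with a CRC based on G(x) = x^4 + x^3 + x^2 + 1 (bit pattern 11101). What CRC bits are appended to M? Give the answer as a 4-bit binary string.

Append 4 zeros: 111001001110000. Divide by 11101 (XOR where the leading bit is 1):
  pos 0: 11100 XOR 11101 = 00001
  pos 4: 11001 XOR 11101 = 00100
  pos 6: 10011 XOR 11101 = 01110
  pos 7: 11100 XOR 11101 = 00001
Remainder (last 4 bits) = 1000. This is the CRC / FCS.

1000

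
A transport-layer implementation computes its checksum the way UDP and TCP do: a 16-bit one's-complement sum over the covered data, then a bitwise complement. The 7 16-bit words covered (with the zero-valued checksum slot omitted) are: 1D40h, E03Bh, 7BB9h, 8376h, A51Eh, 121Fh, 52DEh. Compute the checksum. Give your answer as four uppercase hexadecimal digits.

F937

One's-complement addition (fold any carry out of bit 15 back into bit 0):
  0x1D40 + 0xE03B = 0x0FD7B
  0xFD7B + 0x7BB9 = 0x17934 → wrap carry → 0x7935
  0x7935 + 0x8376 = 0x0FCAB
  0xFCAB + 0xA51E = 0x1A1C9 → wrap carry → 0xA1CA
  0xA1CA + 0x121F = 0x0B3E9
  0xB3E9 + 0x52DE = 0x106C7 → wrap carry → 0x06C8
One's-complement sum = 0x06C8.
Checksum = ~0x06C8 & 0xFFFF = 0xF937.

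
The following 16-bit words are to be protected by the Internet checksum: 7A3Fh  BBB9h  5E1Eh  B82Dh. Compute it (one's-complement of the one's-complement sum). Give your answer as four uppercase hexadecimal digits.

One's-complement addition (fold any carry out of bit 15 back into bit 0):
  0x7A3F + 0xBBB9 = 0x135F8 → wrap carry → 0x35F9
  0x35F9 + 0x5E1E = 0x09417
  0x9417 + 0xB82D = 0x14C44 → wrap carry → 0x4C45
One's-complement sum = 0x4C45.
Checksum = ~0x4C45 & 0xFFFF = 0xB3BA.

B3BA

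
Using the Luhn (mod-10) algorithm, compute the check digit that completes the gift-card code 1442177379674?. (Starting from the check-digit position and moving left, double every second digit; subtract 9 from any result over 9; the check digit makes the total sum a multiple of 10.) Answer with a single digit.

Partial digits right→left: 4 7 6 9 7 3 7 7 1 2 4 4 1
Double every second digit counting from the check-digit position (so the 1st, 3rd, 5th, ... of the partial from the right).
  doubled (with −9 where >9): 8 3 5 5 2 8 2 → sum 33
  kept as-is: 7 9 3 7 2 4 → sum 32
Total = 33 + 32 = 65.
Check digit = (10 − (65 mod 10)) mod 10 = 5.

5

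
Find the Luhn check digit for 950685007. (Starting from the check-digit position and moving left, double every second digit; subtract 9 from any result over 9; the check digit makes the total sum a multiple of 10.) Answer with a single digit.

Partial digits right→left: 7 0 0 5 8 6 0 5 9
Double every second digit counting from the check-digit position (so the 1st, 3rd, 5th, ... of the partial from the right).
  doubled (with −9 where >9): 5 0 7 0 9 → sum 21
  kept as-is: 0 5 6 5 → sum 16
Total = 21 + 16 = 37.
Check digit = (10 − (37 mod 10)) mod 10 = 3.

3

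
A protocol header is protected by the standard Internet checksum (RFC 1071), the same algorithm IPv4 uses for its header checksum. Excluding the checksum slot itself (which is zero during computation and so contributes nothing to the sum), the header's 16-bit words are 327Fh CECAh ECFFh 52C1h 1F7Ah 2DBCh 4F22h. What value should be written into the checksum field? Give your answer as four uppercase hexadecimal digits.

229C

One's-complement addition (fold any carry out of bit 15 back into bit 0):
  0x327F + 0xCECA = 0x10149 → wrap carry → 0x014A
  0x014A + 0xECFF = 0x0EE49
  0xEE49 + 0x52C1 = 0x1410A → wrap carry → 0x410B
  0x410B + 0x1F7A = 0x06085
  0x6085 + 0x2DBC = 0x08E41
  0x8E41 + 0x4F22 = 0x0DD63
One's-complement sum = 0xDD63.
Checksum = ~0xDD63 & 0xFFFF = 0x229C.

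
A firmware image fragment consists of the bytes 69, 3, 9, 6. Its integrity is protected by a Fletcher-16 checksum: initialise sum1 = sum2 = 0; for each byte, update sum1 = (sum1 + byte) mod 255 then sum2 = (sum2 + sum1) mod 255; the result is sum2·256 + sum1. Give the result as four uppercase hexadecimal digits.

3657

Running sums (mod 255):
  after byte 0 (69): sum1=69, sum2=69
  after byte 1 (3): sum1=72, sum2=141
  after byte 2 (9): sum1=81, sum2=222
  after byte 3 (6): sum1=87, sum2=54
Checksum = sum2·256 + sum1 = 54·256 + 87 = 13911 = 0x3657.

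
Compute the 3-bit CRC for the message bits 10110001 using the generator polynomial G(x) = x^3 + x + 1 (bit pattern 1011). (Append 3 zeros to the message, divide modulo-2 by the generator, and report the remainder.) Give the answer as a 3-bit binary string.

011

Append 3 zeros: 10110001000. Divide by 1011 (XOR where the leading bit is 1):
  pos 0: 1011 XOR 1011 = 0000
  pos 7: 1000 XOR 1011 = 0011
Remainder (last 3 bits) = 011. This is the CRC / FCS.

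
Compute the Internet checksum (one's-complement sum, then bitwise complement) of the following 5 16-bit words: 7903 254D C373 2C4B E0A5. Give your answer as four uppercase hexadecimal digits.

One's-complement addition (fold any carry out of bit 15 back into bit 0):
  0x7903 + 0x254D = 0x09E50
  0x9E50 + 0xC373 = 0x161C3 → wrap carry → 0x61C4
  0x61C4 + 0x2C4B = 0x08E0F
  0x8E0F + 0xE0A5 = 0x16EB4 → wrap carry → 0x6EB5
One's-complement sum = 0x6EB5.
Checksum = ~0x6EB5 & 0xFFFF = 0x914A.

914A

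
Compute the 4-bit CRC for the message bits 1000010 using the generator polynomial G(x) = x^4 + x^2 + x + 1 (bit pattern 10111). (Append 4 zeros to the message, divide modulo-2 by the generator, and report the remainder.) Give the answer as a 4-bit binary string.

Append 4 zeros: 10000100000. Divide by 10111 (XOR where the leading bit is 1):
  pos 0: 10000 XOR 10111 = 00111
  pos 2: 11110 XOR 10111 = 01001
  pos 3: 10010 XOR 10111 = 00101
  pos 5: 10100 XOR 10111 = 00011
Remainder (last 4 bits) = 0110. This is the CRC / FCS.

0110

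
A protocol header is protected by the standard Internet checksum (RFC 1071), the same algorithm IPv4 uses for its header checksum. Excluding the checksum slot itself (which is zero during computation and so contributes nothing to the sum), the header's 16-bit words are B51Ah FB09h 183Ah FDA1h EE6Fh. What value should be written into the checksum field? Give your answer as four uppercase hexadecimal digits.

4B8F

One's-complement addition (fold any carry out of bit 15 back into bit 0):
  0xB51A + 0xFB09 = 0x1B023 → wrap carry → 0xB024
  0xB024 + 0x183A = 0x0C85E
  0xC85E + 0xFDA1 = 0x1C5FF → wrap carry → 0xC600
  0xC600 + 0xEE6F = 0x1B46F → wrap carry → 0xB470
One's-complement sum = 0xB470.
Checksum = ~0xB470 & 0xFFFF = 0x4B8F.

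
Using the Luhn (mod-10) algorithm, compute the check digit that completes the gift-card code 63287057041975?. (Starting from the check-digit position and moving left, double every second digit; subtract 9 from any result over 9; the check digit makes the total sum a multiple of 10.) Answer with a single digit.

Partial digits right→left: 5 7 9 1 4 0 7 5 0 7 8 2 3 6
Double every second digit counting from the check-digit position (so the 1st, 3rd, 5th, ... of the partial from the right).
  doubled (with −9 where >9): 1 9 8 5 0 7 6 → sum 36
  kept as-is: 7 1 0 5 7 2 6 → sum 28
Total = 36 + 28 = 64.
Check digit = (10 − (64 mod 10)) mod 10 = 6.

6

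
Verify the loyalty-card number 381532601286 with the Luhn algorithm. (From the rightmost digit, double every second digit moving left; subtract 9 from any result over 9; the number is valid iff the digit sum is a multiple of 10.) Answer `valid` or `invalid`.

invalid

From the right, keep odd positions and double even positions (subtract 9 from any doubled value over 9):
  doubled (positions 2,4,...): 7 2 3 6 2 6 → sum 26
  kept (positions 1,3,...): 6 2 0 2 5 8 → sum 23
Total = 49.
49 mod 10 = 9, so the number is invalid.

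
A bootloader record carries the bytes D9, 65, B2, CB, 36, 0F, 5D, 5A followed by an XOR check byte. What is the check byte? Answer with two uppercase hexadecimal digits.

XOR the bytes together:
  start with 0xD9
  0xD9 ⊕ 0x65 = 0xBC
  0xBC ⊕ 0xB2 = 0x0E
  0x0E ⊕ 0xCB = 0xC5
  0xC5 ⊕ 0x36 = 0xF3
  0xF3 ⊕ 0x0F = 0xFC
  0xFC ⊕ 0x5D = 0xA1
  0xA1 ⊕ 0x5A = 0xFB

FB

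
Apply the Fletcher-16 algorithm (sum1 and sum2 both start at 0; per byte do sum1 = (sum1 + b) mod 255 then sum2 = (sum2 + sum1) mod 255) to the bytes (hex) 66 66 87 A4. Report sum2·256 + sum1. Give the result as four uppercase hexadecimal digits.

Running sums (mod 255):
  after byte 0 (66): sum1=102, sum2=102
  after byte 1 (66): sum1=204, sum2=51
  after byte 2 (87): sum1=84, sum2=135
  after byte 3 (A4): sum1=248, sum2=128
Checksum = sum2·256 + sum1 = 128·256 + 248 = 33016 = 0x80F8.

80F8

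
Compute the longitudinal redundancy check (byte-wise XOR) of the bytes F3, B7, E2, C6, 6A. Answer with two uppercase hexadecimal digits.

0A

XOR the bytes together:
  start with 0xF3
  0xF3 ⊕ 0xB7 = 0x44
  0x44 ⊕ 0xE2 = 0xA6
  0xA6 ⊕ 0xC6 = 0x60
  0x60 ⊕ 0x6A = 0x0A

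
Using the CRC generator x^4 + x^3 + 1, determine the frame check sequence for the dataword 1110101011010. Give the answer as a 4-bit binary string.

0100

Append 4 zeros: 11101010110100000. Divide by 11001 (XOR where the leading bit is 1):
  pos 0: 11101 XOR 11001 = 00100
  pos 2: 10001 XOR 11001 = 01000
  pos 3: 10000 XOR 11001 = 01001
  pos 4: 10011 XOR 11001 = 01010
  pos 5: 10101 XOR 11001 = 01100
  pos 6: 11000 XOR 11001 = 00001
  pos 10: 11000 XOR 11001 = 00001
Remainder (last 4 bits) = 0100. This is the CRC / FCS.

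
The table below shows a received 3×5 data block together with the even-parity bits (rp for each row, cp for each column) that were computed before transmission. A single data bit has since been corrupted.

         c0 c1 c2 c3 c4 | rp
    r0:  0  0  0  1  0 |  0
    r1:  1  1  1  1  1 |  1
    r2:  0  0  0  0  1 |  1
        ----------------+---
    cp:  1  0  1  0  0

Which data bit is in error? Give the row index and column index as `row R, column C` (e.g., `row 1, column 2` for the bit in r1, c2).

row 0, column 1

Recompute each row's even parity and compare to rp:
  r0: data parity 1, sent rp 0 → mismatch
  r1: data parity 1, sent rp 1 → ok
  r2: data parity 1, sent rp 1 → ok
Recompute each column's even parity and compare to cp:
  c0: data parity 1, sent cp 1 → ok
  c1: data parity 1, sent cp 0 → mismatch
  c2: data parity 1, sent cp 1 → ok
  c3: data parity 0, sent cp 0 → ok
  c4: data parity 0, sent cp 0 → ok
Exactly one row (r0) and one column (c1) fail → the flipped bit is at their intersection.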